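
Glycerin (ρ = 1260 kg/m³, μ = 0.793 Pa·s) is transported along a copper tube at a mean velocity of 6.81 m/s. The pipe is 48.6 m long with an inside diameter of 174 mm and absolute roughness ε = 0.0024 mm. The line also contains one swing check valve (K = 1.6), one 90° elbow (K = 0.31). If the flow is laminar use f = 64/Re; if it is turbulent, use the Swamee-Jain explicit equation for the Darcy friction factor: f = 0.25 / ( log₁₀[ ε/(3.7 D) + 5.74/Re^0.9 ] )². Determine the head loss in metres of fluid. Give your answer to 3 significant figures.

Reynolds number Re = ρVD/μ = 1260 · 6.81 · 0.174 / 0.793 = 1883.
Re < 2300 → laminar flow, so f = 64/Re = 64/1883 = 0.03399 (the turbulent correlation is not needed).
Total minor-loss coefficient ΣK = 1·1.6 + 1·0.31 = 1.91.
ΔP = [f·L/D + ΣK]·(ρV²/2) = [0.03399·48.6/0.174 + 1.91]·(1260·6.81²/2) = [9.495 + 1.91]·2.922e+04 = 3.332e+05 Pa.
Head loss h_f = ΔP/(ρg) = 3.332e+05/(1260·9.81) = 27.0 m.

h_f ≈ 27.0 m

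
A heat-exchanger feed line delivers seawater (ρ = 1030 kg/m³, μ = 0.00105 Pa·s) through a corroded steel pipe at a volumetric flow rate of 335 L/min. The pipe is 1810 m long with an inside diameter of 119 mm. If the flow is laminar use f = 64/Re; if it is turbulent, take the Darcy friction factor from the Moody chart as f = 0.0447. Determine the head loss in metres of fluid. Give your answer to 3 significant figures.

Q = 335 L/min = 335/60000 = 0.005583 m³/s.
Cross-sectional area A = πD²/4 = π(0.119)²/4 = 0.01112 m²; mean velocity V = Q/A = 0.005583/0.01112 = 0.502 m/s.
Reynolds number Re = ρVD/μ = 1030 · 0.502 · 0.119 / 0.00105 = 5.86e+04.
Re > 4000 → turbulent; use the Moody-chart value f = 0.0447.
Darcy-Weisbach: ΔP = f(L/D)(ρV²/2) = 0.0447·(1810/0.119)·(1030·0.502²/2) = 0.0447·1.521e+04·129.8 = 8.824e+04 Pa.
Head loss h_f = ΔP/(ρg) = 8.824e+04/(1030·9.81) = 8.73 m.

h_f ≈ 8.73 m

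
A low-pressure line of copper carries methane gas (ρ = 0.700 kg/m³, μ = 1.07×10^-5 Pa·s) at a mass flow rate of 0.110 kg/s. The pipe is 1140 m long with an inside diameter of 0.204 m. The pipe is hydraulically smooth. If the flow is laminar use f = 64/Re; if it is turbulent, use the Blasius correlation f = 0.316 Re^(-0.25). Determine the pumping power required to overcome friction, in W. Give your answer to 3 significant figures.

A = πD²/4 = π(0.204)²/4 = 0.03269 m²; mean velocity V = ṁ/(ρA) = 0.11/(0.7 · 0.03269) = 4.808 m/s.
Reynolds number Re = ρVD/μ = 0.7 · 4.808 · 0.204 / 1.07e-05 = 6.416e+04.
Re > 4000 → turbulent. Smooth-pipe (Blasius): f = 0.316 Re^(-0.25) = 0.316/(6.416e+04)^0.25 = 0.01985.
Darcy-Weisbach: ΔP = f(L/D)(ρV²/2) = 0.01985·(1140/0.204)·(0.7·4.808²/2) = 0.01985·5588·8.09 = 897.6 Pa.
Q = ṁ/ρ = 0.11/0.7 = 0.1571 m³/s.
Pumping power P = QΔP = 0.1571·897.6 = 141.1 W = 141 W.

P ≈ 141 W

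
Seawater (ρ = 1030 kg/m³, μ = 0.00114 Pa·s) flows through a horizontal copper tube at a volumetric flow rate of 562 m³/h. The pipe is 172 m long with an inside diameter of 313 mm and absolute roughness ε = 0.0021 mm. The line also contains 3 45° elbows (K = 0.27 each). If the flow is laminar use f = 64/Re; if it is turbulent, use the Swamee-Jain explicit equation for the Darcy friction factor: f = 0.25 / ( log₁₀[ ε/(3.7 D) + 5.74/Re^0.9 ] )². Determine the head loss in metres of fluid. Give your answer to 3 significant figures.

Q = 562 m³/h = 562/3600 = 0.1561 m³/s.
Cross-sectional area A = πD²/4 = π(0.313)²/4 = 0.07694 m²; mean velocity V = Q/A = 0.1561/0.07694 = 2.029 m/s.
Reynolds number Re = ρVD/μ = 1030 · 2.029 · 0.313 / 0.00114 = 5.738e+05.
Re > 4000 → turbulent. Relative roughness ε/D = 2.1e-06/0.313 = 6.71e-06. Swamee-Jain: f = 0.25/(log₁₀[6.71e-06/3.7 + 5.74/5.738e+05^0.9])² = 0.25/(log₁₀[1.81e-06 + 3.77e-05])² = 0.25/(-4.404)² = 0.01289.
Total minor-loss coefficient ΣK = 3·0.27 = 0.81.
ΔP = [f·L/D + ΣK]·(ρV²/2) = [0.01289·172/0.313 + 0.81]·(1030·2.029²/2) = [7.085 + 0.81]·2120 = 1.674e+04 Pa.
Head loss h_f = ΔP/(ρg) = 1.674e+04/(1030·9.81) = 1.66 m.

h_f ≈ 1.66 m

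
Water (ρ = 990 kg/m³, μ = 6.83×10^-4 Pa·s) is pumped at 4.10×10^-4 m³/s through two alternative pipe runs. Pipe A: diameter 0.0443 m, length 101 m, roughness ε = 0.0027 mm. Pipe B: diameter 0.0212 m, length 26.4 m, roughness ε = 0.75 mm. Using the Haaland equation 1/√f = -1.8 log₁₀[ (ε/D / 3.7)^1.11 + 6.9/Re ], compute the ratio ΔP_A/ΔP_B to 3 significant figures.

ΔP_A/ΔP_B ≈ 0.0415

Pipe A: V = Q/A = 0.00041/0.001541 = 0.266 m/s; Re = 1.708e+04; ε/D = 6.09e-05; Haaland → f = 0.02688; ΔP_A = f(L/D)(ρV²/2) = 2147 Pa.
Pipe B: V = Q/A = 0.00041/0.000353 = 1.162 m/s; Re = 3.569e+04; ε/D = 0.0354; Haaland → f = 0.06222; ΔP_B = f(L/D)(ρV²/2) = 5.174e+04 Pa.
ΔP_A/ΔP_B = 2147/5.174e+04 = 0.0415.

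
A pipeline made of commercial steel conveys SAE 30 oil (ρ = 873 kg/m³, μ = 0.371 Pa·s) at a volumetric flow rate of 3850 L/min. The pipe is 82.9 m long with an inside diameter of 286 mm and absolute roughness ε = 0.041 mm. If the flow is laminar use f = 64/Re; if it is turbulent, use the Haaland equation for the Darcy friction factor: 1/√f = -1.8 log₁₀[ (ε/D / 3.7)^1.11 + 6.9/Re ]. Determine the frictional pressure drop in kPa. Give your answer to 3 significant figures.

ΔP ≈ 12.0 kPa

Q = 3850 L/min = 3850/60000 = 0.06417 m³/s.
Cross-sectional area A = πD²/4 = π(0.286)²/4 = 0.06424 m²; mean velocity V = Q/A = 0.06417/0.06424 = 0.9988 m/s.
Reynolds number Re = ρVD/μ = 873 · 0.9988 · 0.286 / 0.371 = 672.2.
Re < 2300 → laminar flow, so f = 64/Re = 64/672.2 = 0.09521 (the turbulent correlation is not needed).
Darcy-Weisbach: ΔP = f(L/D)(ρV²/2) = 0.09521·(82.9/0.286)·(873·0.9988²/2) = 0.09521·289.9·435.5 = 1.202e+04 Pa.
ΔP = 1.202e+04 Pa = 12.0 kPa.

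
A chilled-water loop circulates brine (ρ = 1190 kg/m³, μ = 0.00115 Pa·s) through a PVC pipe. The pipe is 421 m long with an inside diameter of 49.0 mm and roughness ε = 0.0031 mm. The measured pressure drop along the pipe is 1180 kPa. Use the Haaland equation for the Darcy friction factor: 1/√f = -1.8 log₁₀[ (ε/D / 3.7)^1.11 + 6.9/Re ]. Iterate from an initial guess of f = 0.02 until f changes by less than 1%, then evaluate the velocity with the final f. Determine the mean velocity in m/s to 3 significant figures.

Rearranging Darcy-Weisbach: V = √(2·ΔP·D/(f·L·ρ)). With ε/D = 3.1e-06/0.049 = 6.33e-05, iterate starting from f = 0.02:
  f = 0.02 → V = √(2·1.18e+06·0.049/(0.02·421·1190)) = 3.397 m/s; Re = ρVD/μ = 1.723e+05; f → 0.01635
  f = 0.01635 → V = 3.758 m/s; Re = 1.905e+05; f → 0.01606
  f = 0.01606 → V = 3.791 m/s; Re = 1.922e+05; f → 0.01604
Converged (Δf/f < 1%). With the final f = 0.01604: V = √(2·1.18e+06·0.049/(0.01604·421·1190)) = 3.794 m/s.

V ≈ 3.79 m/s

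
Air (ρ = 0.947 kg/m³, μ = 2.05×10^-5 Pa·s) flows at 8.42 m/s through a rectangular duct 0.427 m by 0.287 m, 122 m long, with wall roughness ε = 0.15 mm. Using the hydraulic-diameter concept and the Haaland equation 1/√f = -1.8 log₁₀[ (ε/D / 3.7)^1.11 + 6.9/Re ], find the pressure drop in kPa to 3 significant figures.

ΔP ≈ 0.228 kPa

Hydraulic diameter D_h = 4A/P = 4·(0.427·0.287)/(2·(0.427+0.287)) = 0.4902/1.428 = 0.3433 m.
Re = ρVD_h/μ = 0.947·8.42·0.3433/2.05e-05 = 1.335e+05.
ε/D_h = 0.00015/0.3433 = 0.000437; Haaland gives 1/√f = -1.8 log₁₀[4.37e-05+5.17e-05] = 7.237, so f = 0.01909.
ΔP = f(L/D_h)(ρV²/2) = 0.01909·122/0.3433·33.57 = 227.8 Pa.
ΔP = 0.228 kPa.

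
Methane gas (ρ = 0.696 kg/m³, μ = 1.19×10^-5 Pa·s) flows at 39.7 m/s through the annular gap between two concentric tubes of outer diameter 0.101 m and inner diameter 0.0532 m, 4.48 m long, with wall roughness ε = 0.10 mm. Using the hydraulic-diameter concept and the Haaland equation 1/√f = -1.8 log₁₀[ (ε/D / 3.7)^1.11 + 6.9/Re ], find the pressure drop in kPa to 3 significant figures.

ΔP ≈ 1.29 kPa

Hydraulic diameter D_h = 4A/P = D_o - D_i = 0.101 - 0.0532 = 0.0478 m.
Re = ρVD_h/μ = 0.696·39.7·0.0478/1.19e-05 = 1.11e+05.
ε/D_h = 0.0001/0.0478 = 0.00209; Haaland gives 1/√f = -1.8 log₁₀[0.000248+6.22e-05] = 6.314, so f = 0.02508.
ΔP = f(L/D_h)(ρV²/2) = 0.02508·4.48/0.0478·548.5 = 1289 Pa.
ΔP = 1.29 kPa.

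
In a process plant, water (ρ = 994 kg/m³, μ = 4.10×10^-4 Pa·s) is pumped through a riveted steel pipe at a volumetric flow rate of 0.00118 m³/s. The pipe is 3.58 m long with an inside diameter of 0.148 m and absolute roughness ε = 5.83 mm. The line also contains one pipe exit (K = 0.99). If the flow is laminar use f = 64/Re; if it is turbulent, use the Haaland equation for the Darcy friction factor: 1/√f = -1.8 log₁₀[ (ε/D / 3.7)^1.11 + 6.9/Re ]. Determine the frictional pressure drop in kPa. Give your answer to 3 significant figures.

Cross-sectional area A = πD²/4 = π(0.148)²/4 = 0.0172 m²; mean velocity V = Q/A = 0.00118/0.0172 = 0.06859 m/s.
Reynolds number Re = ρVD/μ = 994 · 0.06859 · 0.148 / 0.00041 = 2.461e+04.
Re > 4000 → turbulent. Relative roughness ε/D = 0.00583/0.148 = 0.0394. Haaland: 1/√f = -1.8 log₁₀[(0.0394/3.7)^1.11 + 6.9/2.461e+04] = -1.8 log₁₀[0.00646 + 0.00028] = 3.908, so f = 0.06546.
Total minor-loss coefficient ΣK = 1·0.99 = 0.99.
ΔP = [f·L/D + ΣK]·(ρV²/2) = [0.06546·3.58/0.148 + 0.99]·(994·0.06859²/2) = [1.583 + 0.99]·2.338 = 6.018 Pa.
ΔP = 6.018 Pa = 0.00602 kPa.

ΔP ≈ 0.00602 kPa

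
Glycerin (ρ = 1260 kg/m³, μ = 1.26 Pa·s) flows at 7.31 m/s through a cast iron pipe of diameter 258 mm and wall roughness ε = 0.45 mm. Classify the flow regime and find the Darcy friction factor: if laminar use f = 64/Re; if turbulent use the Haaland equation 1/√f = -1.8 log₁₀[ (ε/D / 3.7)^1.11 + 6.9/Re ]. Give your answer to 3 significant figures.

Re = ρVD/μ = 1260·7.31·0.258/1.26 = 1886.
Re < 2300 → laminar, so f = 64/Re = 0.03393 (roughness is irrelevant in laminar flow).

f ≈ 0.0339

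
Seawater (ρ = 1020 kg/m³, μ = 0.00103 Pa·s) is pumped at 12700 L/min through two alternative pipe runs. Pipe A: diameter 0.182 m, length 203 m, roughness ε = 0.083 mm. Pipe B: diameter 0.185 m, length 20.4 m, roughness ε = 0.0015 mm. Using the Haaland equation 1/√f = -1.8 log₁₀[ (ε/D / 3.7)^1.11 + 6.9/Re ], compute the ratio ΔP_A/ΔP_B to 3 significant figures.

ΔP_A/ΔP_B ≈ 16.3

Pipe A: V = Q/A = 0.2117/0.02602 = 8.136 m/s; Re = 1.466e+06; ε/D = 0.000456; Haaland → f = 0.01672; ΔP_A = f(L/D)(ρV²/2) = 6.295e+05 Pa.
Pipe B: V = Q/A = 0.2117/0.02688 = 7.874 m/s; Re = 1.443e+06; ε/D = 8.11e-06; Haaland → f = 0.01109; ΔP_B = f(L/D)(ρV²/2) = 3.868e+04 Pa.
ΔP_A/ΔP_B = 6.295e+05/3.868e+04 = 16.3.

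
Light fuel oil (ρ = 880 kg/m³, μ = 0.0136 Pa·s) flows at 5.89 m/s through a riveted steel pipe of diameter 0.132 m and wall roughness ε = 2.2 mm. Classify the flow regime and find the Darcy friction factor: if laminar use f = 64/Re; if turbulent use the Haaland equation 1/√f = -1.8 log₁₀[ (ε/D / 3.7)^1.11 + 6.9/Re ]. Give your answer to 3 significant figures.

Re = ρVD/μ = 880·5.89·0.132/0.0136 = 5.031e+04.
Re > 4000 → turbulent. ε/D = 0.0022/0.132 = 0.0167; Haaland: 1/√f = -1.8 log₁₀[0.00249 + 0.000137] = 4.646, so f = 0.04633.

f ≈ 0.0463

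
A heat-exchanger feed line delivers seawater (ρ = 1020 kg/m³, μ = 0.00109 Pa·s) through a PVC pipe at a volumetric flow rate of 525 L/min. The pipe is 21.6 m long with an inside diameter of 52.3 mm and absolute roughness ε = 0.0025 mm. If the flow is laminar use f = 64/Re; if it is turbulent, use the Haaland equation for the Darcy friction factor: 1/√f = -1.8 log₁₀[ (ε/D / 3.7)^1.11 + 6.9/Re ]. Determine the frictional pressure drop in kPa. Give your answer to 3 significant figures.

Q = 525 L/min = 525/60000 = 0.00875 m³/s.
Cross-sectional area A = πD²/4 = π(0.0523)²/4 = 0.002148 m²; mean velocity V = Q/A = 0.00875/0.002148 = 4.073 m/s.
Reynolds number Re = ρVD/μ = 1020 · 4.073 · 0.0523 / 0.00109 = 1.993e+05.
Re > 4000 → turbulent. Relative roughness ε/D = 2.5e-06/0.0523 = 4.78e-05. Haaland: 1/√f = -1.8 log₁₀[(4.78e-05/3.7)^1.11 + 6.9/1.993e+05] = -1.8 log₁₀[3.75e-06 + 3.46e-05] = 7.949, so f = 0.01583.
Darcy-Weisbach: ΔP = f(L/D)(ρV²/2) = 0.01583·(21.6/0.0523)·(1020·4.073²/2) = 0.01583·413·8461 = 5.53e+04 Pa.
ΔP = 5.53e+04 Pa = 55.3 kPa.

ΔP ≈ 55.3 kPa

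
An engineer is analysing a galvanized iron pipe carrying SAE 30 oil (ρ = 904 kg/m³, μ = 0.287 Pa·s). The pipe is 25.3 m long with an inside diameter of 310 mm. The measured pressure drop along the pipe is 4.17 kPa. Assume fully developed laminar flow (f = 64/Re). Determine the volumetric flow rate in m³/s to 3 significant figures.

For laminar flow, f = 64/Re with Re = ρVD/μ, so Darcy-Weisbach reduces to ΔP = 32μLV/D². Solving for V: V = ΔP·D²/(32μL) = 4170·(0.31)²/(32·0.287·25.3) = 1.725 m/s.
Check: Re = ρVD/μ = 904·1.725·0.31/0.287 = 1684 < 2300, so the laminar assumption holds.
Q = V·A = 1.725·(π/4·0.31²) = 0.1302 m³/s = 0.130 m³/s.

Q ≈ 0.130 m³/s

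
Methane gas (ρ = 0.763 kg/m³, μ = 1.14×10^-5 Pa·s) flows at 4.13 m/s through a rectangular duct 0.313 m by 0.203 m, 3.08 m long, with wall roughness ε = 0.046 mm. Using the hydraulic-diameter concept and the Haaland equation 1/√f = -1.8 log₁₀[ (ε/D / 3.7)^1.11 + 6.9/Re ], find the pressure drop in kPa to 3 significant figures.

Hydraulic diameter D_h = 4A/P = 4·(0.313·0.203)/(2·(0.313+0.203)) = 0.2542/1.032 = 0.2463 m.
Re = ρVD_h/μ = 0.763·4.13·0.2463/1.14e-05 = 6.808e+04.
ε/D_h = 4.6e-05/0.2463 = 0.000187; Haaland gives 1/√f = -1.8 log₁₀[1.7e-05+0.000101] = 7.068, so f = 0.02002.
ΔP = f(L/D_h)(ρV²/2) = 0.02002·3.08/0.2463·6.507 = 1.629 Pa.
ΔP = 0.00163 kPa.

ΔP ≈ 0.00163 kPa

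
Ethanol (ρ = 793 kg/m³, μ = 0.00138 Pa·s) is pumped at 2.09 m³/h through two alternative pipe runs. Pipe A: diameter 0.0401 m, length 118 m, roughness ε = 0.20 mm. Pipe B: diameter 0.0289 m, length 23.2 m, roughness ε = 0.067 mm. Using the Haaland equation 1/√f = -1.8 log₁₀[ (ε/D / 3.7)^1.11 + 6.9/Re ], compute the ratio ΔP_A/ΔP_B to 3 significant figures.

ΔP_A/ΔP_B ≈ 1.16

Pipe A: V = Q/A = 0.0005806/0.001263 = 0.4597 m/s; Re = 1.059e+04; ε/D = 0.00499; Haaland → f = 0.03708; ΔP_A = f(L/D)(ρV²/2) = 9142 Pa.
Pipe B: V = Q/A = 0.0005806/0.000656 = 0.885 m/s; Re = 1.47e+04; ε/D = 0.00232; Haaland → f = 0.03158; ΔP_B = f(L/D)(ρV²/2) = 7874 Pa.
ΔP_A/ΔP_B = 9142/7874 = 1.16.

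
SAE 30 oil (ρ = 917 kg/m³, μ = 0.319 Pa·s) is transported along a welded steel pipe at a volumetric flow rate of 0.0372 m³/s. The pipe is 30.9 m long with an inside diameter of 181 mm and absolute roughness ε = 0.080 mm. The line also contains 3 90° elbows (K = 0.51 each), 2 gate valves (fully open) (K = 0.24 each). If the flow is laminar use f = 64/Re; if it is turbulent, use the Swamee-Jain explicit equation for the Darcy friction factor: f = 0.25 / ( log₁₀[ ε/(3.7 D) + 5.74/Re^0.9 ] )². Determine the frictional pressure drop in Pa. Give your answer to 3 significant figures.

ΔP ≈ 15800 Pa

Cross-sectional area A = πD²/4 = π(0.181)²/4 = 0.02573 m²; mean velocity V = Q/A = 0.0372/0.02573 = 1.446 m/s.
Reynolds number Re = ρVD/μ = 917 · 1.446 · 0.181 / 0.319 = 752.2.
Re < 2300 → laminar flow, so f = 64/Re = 64/752.2 = 0.08508 (the turbulent correlation is not needed).
Total minor-loss coefficient ΣK = 3·0.51 + 2·0.24 = 2.01.
ΔP = [f·L/D + ΣK]·(ρV²/2) = [0.08508·30.9/0.181 + 2.01]·(917·1.446²/2) = [14.52 + 2.01]·958.4 = 1.585e+04 Pa.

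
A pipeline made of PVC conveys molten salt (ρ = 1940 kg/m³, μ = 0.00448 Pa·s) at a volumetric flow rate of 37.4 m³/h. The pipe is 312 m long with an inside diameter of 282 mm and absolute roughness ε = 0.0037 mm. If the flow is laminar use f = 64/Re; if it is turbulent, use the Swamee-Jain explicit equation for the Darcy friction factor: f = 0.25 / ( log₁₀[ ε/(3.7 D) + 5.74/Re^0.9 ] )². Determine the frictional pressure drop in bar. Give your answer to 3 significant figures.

ΔP ≈ 0.00764 bar

Q = 37.4 m³/h = 37.4/3600 = 0.01039 m³/s.
Cross-sectional area A = πD²/4 = π(0.282)²/4 = 0.06246 m²; mean velocity V = Q/A = 0.01039/0.06246 = 0.1663 m/s.
Reynolds number Re = ρVD/μ = 1940 · 0.1663 · 0.282 / 0.00448 = 2.031e+04.
Re > 4000 → turbulent. Relative roughness ε/D = 3.7e-06/0.282 = 1.31e-05. Swamee-Jain: f = 0.25/(log₁₀[1.31e-05/3.7 + 5.74/2.031e+04^0.9])² = 0.25/(log₁₀[3.55e-06 + 0.000762])² = 0.25/(-3.116)² = 0.02575.
Darcy-Weisbach: ΔP = f(L/D)(ρV²/2) = 0.02575·(312/0.282)·(1940·0.1663²/2) = 0.02575·1106·26.84 = 764.5 Pa.
ΔP = 764.5 Pa = 0.00764 bar.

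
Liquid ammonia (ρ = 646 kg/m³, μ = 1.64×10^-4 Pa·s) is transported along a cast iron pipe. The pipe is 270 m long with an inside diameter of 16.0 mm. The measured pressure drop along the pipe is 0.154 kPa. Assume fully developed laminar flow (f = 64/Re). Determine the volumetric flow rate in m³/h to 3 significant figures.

Q ≈ 0.0201 m³/h

For laminar flow, f = 64/Re with Re = ρVD/μ, so Darcy-Weisbach reduces to ΔP = 32μLV/D². Solving for V: V = ΔP·D²/(32μL) = 154·(0.016)²/(32·0.000164·270) = 0.02782 m/s.
Check: Re = ρVD/μ = 646·0.02782·0.016/0.000164 = 1754 < 2300, so the laminar assumption holds.
Q = V·A = 0.02782·(π/4·0.016²) = 5.594e-06 m³/s = 0.0201 m³/h.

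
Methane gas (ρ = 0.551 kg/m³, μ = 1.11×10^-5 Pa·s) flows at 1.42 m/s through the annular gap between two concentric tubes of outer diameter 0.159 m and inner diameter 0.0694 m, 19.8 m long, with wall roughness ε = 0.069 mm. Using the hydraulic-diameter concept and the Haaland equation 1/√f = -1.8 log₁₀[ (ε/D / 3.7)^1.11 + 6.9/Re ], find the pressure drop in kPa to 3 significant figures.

ΔP ≈ 0.00441 kPa

Hydraulic diameter D_h = 4A/P = D_o - D_i = 0.159 - 0.0694 = 0.0896 m.
Re = ρVD_h/μ = 0.551·1.42·0.0896/1.11e-05 = 6316.
ε/D_h = 6.9e-05/0.0896 = 0.00077; Haaland gives 1/√f = -1.8 log₁₀[8.19e-05+0.00109] = 5.274, so f = 0.03595.
ΔP = f(L/D_h)(ρV²/2) = 0.03595·19.8/0.0896·0.5555 = 4.413 Pa.
ΔP = 0.00441 kPa.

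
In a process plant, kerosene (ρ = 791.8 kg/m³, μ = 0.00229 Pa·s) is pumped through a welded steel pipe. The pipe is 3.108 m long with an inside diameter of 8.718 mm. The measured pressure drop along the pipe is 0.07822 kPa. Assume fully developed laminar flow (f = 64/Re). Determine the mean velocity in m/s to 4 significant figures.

For laminar flow, f = 64/Re with Re = ρVD/μ, so Darcy-Weisbach reduces to ΔP = 32μLV/D². Solving for V: V = ΔP·D²/(32μL) = 78.22·(0.008718)²/(32·0.00229·3.108) = 0.0261 m/s.
Check: Re = ρVD/μ = 791.8·0.0261·0.008718/0.00229 = 78.68 < 2300, so the laminar assumption holds.

V ≈ 0.02610 m/s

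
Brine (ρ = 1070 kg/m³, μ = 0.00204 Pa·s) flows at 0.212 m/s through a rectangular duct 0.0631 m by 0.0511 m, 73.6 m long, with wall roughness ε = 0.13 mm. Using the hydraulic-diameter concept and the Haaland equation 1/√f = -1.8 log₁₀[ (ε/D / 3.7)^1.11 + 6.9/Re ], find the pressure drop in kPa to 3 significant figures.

Hydraulic diameter D_h = 4A/P = 4·(0.0631·0.0511)/(2·(0.0631+0.0511)) = 0.0129/0.2284 = 0.05647 m.
Re = ρVD_h/μ = 1070·0.212·0.05647/0.00204 = 6279.
ε/D_h = 0.00013/0.05647 = 0.0023; Haaland gives 1/√f = -1.8 log₁₀[0.000276+0.0011] = 5.151, so f = 0.03769.
ΔP = f(L/D_h)(ρV²/2) = 0.03769·73.6/0.05647·24.05 = 1181 Pa.
ΔP = 1.18 kPa.

ΔP ≈ 1.18 kPa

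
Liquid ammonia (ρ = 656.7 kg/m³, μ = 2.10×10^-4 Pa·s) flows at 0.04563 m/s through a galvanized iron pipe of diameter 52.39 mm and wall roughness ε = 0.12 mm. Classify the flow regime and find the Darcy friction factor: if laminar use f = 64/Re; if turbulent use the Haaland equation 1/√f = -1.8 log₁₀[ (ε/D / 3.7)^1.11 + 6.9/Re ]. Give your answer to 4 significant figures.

Re = ρVD/μ = 656.7·0.04563·0.05239/0.00021 = 7476.
Re > 4000 → turbulent. ε/D = 0.00012/0.05239 = 0.00229; Haaland: 1/√f = -1.8 log₁₀[0.000275 + 0.000923] = 5.259, so f = 0.03616.

f ≈ 0.03616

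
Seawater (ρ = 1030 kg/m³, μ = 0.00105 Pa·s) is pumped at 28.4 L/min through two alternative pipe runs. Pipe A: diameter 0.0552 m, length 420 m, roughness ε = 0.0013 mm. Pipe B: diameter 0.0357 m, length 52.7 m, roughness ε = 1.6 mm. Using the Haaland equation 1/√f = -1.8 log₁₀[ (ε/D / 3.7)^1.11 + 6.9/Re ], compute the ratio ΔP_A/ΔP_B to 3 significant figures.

Pipe A: V = Q/A = 0.0004733/0.002393 = 0.1978 m/s; Re = 1.071e+04; ε/D = 2.36e-05; Haaland → f = 0.03033; ΔP_A = f(L/D)(ρV²/2) = 4650 Pa.
Pipe B: V = Q/A = 0.0004733/0.001001 = 0.4729 m/s; Re = 1.656e+04; ε/D = 0.0448; Haaland → f = 0.06972; ΔP_B = f(L/D)(ρV²/2) = 1.185e+04 Pa.
ΔP_A/ΔP_B = 4650/1.185e+04 = 0.392.

ΔP_A/ΔP_B ≈ 0.392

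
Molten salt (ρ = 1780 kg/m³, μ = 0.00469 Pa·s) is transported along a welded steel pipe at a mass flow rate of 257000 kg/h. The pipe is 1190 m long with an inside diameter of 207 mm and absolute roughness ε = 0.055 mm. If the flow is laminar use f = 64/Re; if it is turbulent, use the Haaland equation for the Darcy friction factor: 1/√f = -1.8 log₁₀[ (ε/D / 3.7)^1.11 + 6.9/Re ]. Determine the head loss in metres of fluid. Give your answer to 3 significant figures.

ṁ = 257000 kg/h = 257000/3600 = 71.39 kg/s.
A = πD²/4 = π(0.207)²/4 = 0.03365 m²; mean velocity V = ṁ/(ρA) = 71.39/(1780 · 0.03365) = 1.192 m/s.
Reynolds number Re = ρVD/μ = 1780 · 1.192 · 0.207 / 0.00469 = 9.363e+04.
Re > 4000 → turbulent. Relative roughness ε/D = 5.5e-05/0.207 = 0.000266. Haaland: 1/√f = -1.8 log₁₀[(0.000266/3.7)^1.11 + 6.9/9.363e+04] = -1.8 log₁₀[2.51e-05 + 7.37e-05] = 7.209, so f = 0.01924.
Darcy-Weisbach: ΔP = f(L/D)(ρV²/2) = 0.01924·(1190/0.207)·(1780·1.192²/2) = 0.01924·5749·1264 = 1.398e+05 Pa.
Head loss h_f = ΔP/(ρg) = 1.398e+05/(1780·9.81) = 8.01 m.

h_f ≈ 8.01 m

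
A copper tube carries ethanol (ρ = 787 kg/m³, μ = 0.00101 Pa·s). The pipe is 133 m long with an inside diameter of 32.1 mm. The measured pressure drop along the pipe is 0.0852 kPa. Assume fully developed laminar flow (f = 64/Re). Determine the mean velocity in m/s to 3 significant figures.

For laminar flow, f = 64/Re with Re = ρVD/μ, so Darcy-Weisbach reduces to ΔP = 32μLV/D². Solving for V: V = ΔP·D²/(32μL) = 85.2·(0.0321)²/(32·0.00101·133) = 0.02042 m/s.
Check: Re = ρVD/μ = 787·0.02042·0.0321/0.00101 = 510.8 < 2300, so the laminar assumption holds.

V ≈ 0.0204 m/s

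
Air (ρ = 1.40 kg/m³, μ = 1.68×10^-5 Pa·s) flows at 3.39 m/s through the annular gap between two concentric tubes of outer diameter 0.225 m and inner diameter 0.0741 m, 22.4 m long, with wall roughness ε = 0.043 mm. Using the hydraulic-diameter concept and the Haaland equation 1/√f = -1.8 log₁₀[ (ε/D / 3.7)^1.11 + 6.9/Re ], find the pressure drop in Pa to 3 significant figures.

Hydraulic diameter D_h = 4A/P = D_o - D_i = 0.225 - 0.0741 = 0.1509 m.
Re = ρVD_h/μ = 1.4·3.39·0.1509/1.68e-05 = 4.263e+04.
ε/D_h = 4.3e-05/0.1509 = 0.000285; Haaland gives 1/√f = -1.8 log₁₀[2.72e-05+0.000162] = 6.702, so f = 0.02226.
ΔP = f(L/D_h)(ρV²/2) = 0.02226·22.4/0.1509·8.044 = 26.58 Pa.

ΔP ≈ 26.6 Pa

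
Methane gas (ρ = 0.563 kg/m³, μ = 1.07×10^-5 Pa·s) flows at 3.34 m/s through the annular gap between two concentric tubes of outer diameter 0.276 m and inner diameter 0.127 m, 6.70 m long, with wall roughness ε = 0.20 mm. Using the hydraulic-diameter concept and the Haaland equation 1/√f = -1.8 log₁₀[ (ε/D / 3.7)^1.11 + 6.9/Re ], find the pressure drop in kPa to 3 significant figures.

ΔP ≈ 0.00381 kPa

Hydraulic diameter D_h = 4A/P = D_o - D_i = 0.276 - 0.127 = 0.149 m.
Re = ρVD_h/μ = 0.563·3.34·0.149/1.07e-05 = 2.619e+04.
ε/D_h = 0.0002/0.149 = 0.00134; Haaland gives 1/√f = -1.8 log₁₀[0.000152+0.000264] = 6.087, so f = 0.02699.
ΔP = f(L/D_h)(ρV²/2) = 0.02699·6.7/0.149·3.14 = 3.811 Pa.
ΔP = 0.00381 kPa.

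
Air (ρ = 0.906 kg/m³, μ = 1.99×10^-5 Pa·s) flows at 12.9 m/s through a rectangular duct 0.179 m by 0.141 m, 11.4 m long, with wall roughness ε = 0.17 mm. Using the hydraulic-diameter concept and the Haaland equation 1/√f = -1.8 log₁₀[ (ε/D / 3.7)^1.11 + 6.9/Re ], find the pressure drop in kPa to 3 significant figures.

ΔP ≈ 0.122 kPa

Hydraulic diameter D_h = 4A/P = 4·(0.179·0.141)/(2·(0.179+0.141)) = 0.101/0.64 = 0.1577 m.
Re = ρVD_h/μ = 0.906·12.9·0.1577/1.99e-05 = 9.264e+04.
ε/D_h = 0.00017/0.1577 = 0.00108; Haaland gives 1/√f = -1.8 log₁₀[0.000119+7.45e-05] = 6.684, so f = 0.02238.
ΔP = f(L/D_h)(ρV²/2) = 0.02238·11.4/0.1577·75.38 = 121.9 Pa.
ΔP = 0.122 kPa.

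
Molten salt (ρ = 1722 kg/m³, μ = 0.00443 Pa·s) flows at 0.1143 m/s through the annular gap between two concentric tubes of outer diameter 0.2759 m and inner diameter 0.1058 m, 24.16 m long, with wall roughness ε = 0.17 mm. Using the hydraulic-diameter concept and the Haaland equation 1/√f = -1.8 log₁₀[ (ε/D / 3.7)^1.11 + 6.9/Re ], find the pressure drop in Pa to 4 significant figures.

ΔP ≈ 55.14 Pa

Hydraulic diameter D_h = 4A/P = D_o - D_i = 0.2759 - 0.1058 = 0.1701 m.
Re = ρVD_h/μ = 1722·0.1143·0.1701/0.00443 = 7558.
ε/D_h = 0.00017/0.1701 = 0.000999; Haaland gives 1/√f = -1.8 log₁₀[0.000109+0.000913] = 5.383, so f = 0.03451.
ΔP = f(L/D_h)(ρV²/2) = 0.03451·24.16/0.1701·11.25 = 55.14 Pa.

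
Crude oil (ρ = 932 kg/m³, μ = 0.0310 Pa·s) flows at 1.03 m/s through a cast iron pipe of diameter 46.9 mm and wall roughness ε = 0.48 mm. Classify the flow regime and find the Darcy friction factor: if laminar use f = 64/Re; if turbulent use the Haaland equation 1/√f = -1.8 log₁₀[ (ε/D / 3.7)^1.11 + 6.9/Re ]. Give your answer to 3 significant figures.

Re = ρVD/μ = 932·1.03·0.0469/0.031 = 1452.
Re < 2300 → laminar, so f = 64/Re = 0.04407 (roughness is irrelevant in laminar flow).

f ≈ 0.0441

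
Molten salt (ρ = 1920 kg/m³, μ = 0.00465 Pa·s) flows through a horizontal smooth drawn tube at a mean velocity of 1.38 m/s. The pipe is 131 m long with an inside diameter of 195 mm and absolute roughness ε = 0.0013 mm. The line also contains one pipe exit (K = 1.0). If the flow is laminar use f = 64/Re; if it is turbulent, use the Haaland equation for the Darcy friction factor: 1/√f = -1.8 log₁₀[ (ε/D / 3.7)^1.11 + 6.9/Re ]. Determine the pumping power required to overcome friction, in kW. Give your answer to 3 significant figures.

Reynolds number Re = ρVD/μ = 1920 · 1.38 · 0.195 / 0.00465 = 1.111e+05.
Re > 4000 → turbulent. Relative roughness ε/D = 1.3e-06/0.195 = 6.67e-06. Haaland: 1/√f = -1.8 log₁₀[(6.67e-06/3.7)^1.11 + 6.9/1.111e+05] = -1.8 log₁₀[4.21e-07 + 6.21e-05] = 7.567, so f = 0.01746.
Total minor-loss coefficient ΣK = 1·1 = 1.
ΔP = [f·L/D + ΣK]·(ρV²/2) = [0.01746·131/0.195 + 1]·(1920·1.38²/2) = [11.73 + 1]·1828 = 2.328e+04 Pa.
Q = V·A = 1.38·0.02986 = 0.04121 m³/s.
Pumping power P = QΔP = 0.04121·2.328e+04 = 959.3 W = 0.959 kW.

P ≈ 0.959 kW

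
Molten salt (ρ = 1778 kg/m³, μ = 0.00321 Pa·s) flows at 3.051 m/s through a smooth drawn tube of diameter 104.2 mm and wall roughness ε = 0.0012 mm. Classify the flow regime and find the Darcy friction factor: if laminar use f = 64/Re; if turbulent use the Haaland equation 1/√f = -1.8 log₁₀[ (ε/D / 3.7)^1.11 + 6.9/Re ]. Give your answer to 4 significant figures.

Re = ρVD/μ = 1778·3.051·0.1042/0.00321 = 1.761e+05.
Re > 4000 → turbulent. ε/D = 1.2e-06/0.1042 = 1.15e-05; Haaland: 1/√f = -1.8 log₁₀[7.72e-07 + 3.92e-05] = 7.917, so f = 0.01595.

f ≈ 0.01595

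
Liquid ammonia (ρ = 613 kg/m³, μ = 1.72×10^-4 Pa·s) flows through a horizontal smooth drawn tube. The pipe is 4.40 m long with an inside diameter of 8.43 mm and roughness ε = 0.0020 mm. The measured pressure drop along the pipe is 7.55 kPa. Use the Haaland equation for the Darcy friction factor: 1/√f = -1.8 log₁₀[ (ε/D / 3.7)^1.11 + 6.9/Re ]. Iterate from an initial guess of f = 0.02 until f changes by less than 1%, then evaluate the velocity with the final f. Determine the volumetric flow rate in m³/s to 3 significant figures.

Q ≈ 8.18×10^-5 m³/s

Rearranging Darcy-Weisbach: V = √(2·ΔP·D/(f·L·ρ)). With ε/D = 2e-06/0.00843 = 0.000237, iterate starting from f = 0.02:
  f = 0.02 → V = √(2·7550·0.00843/(0.02·4.4·613)) = 1.536 m/s; Re = ρVD/μ = 4.615e+04; f → 0.02177
  f = 0.02177 → V = 1.472 m/s; Re = 4.424e+04; f → 0.02196
Converged (Δf/f < 1%). With the final f = 0.02196: V = √(2·7550·0.00843/(0.02196·4.4·613)) = 1.466 m/s.
Q = V·A = 1.466·(π/4·0.00843²) = 8.183e-05 m³/s = 8.18×10^-5 m³/s.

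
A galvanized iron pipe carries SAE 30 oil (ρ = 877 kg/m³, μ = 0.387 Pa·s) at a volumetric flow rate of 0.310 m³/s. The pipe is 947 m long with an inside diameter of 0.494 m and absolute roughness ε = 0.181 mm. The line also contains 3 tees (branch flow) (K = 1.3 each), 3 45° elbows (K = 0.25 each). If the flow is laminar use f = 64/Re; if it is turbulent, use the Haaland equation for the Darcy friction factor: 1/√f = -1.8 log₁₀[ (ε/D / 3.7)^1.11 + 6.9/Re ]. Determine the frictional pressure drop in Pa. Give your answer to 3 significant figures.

Cross-sectional area A = πD²/4 = π(0.494)²/4 = 0.1917 m²; mean velocity V = Q/A = 0.31/0.1917 = 1.617 m/s.
Reynolds number Re = ρVD/μ = 877 · 1.617 · 0.494 / 0.387 = 1811.
Re < 2300 → laminar flow, so f = 64/Re = 64/1811 = 0.03535 (the turbulent correlation is not needed).
Total minor-loss coefficient ΣK = 3·1.3 + 3·0.25 = 4.65.
ΔP = [f·L/D + ΣK]·(ρV²/2) = [0.03535·947/0.494 + 4.65]·(877·1.617²/2) = [67.76 + 4.65]·1147 = 8.306e+04 Pa.

ΔP ≈ 83100 Pa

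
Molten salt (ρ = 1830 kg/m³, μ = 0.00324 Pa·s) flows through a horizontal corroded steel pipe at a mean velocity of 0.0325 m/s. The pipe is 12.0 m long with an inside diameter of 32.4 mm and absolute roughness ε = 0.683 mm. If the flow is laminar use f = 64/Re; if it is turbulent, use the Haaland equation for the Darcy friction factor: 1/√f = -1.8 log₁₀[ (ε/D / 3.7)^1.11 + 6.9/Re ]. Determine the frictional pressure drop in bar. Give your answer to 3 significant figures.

ΔP ≈ 3.85×10^-4 bar

Reynolds number Re = ρVD/μ = 1830 · 0.0325 · 0.0324 / 0.00324 = 594.8.
Re < 2300 → laminar flow, so f = 64/Re = 64/594.8 = 0.1076 (the turbulent correlation is not needed).
Darcy-Weisbach: ΔP = f(L/D)(ρV²/2) = 0.1076·(12/0.0324)·(1830·0.0325²/2) = 0.1076·370.4·0.9665 = 38.52 Pa.
ΔP = 38.52 Pa = 3.85×10^-4 bar.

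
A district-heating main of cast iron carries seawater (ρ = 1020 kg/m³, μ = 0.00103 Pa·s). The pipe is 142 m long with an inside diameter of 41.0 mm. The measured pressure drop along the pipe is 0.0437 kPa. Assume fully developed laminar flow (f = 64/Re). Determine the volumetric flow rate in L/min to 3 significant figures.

Q ≈ 1.24 L/min

For laminar flow, f = 64/Re with Re = ρVD/μ, so Darcy-Weisbach reduces to ΔP = 32μLV/D². Solving for V: V = ΔP·D²/(32μL) = 43.7·(0.041)²/(32·0.00103·142) = 0.0157 m/s.
Check: Re = ρVD/μ = 1020·0.0157·0.041/0.00103 = 637.3 < 2300, so the laminar assumption holds.
Q = V·A = 0.0157·(π/4·0.041²) = 2.072e-05 m³/s = 1.24 L/min.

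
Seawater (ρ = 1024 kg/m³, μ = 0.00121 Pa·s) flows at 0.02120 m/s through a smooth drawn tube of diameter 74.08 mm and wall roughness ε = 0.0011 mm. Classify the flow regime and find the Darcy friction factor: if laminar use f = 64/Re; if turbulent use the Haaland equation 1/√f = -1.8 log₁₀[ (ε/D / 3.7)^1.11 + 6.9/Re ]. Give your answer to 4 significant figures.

f ≈ 0.04815

Re = ρVD/μ = 1024·0.0212·0.07408/0.00121 = 1329.
Re < 2300 → laminar, so f = 64/Re = 0.04815 (roughness is irrelevant in laminar flow).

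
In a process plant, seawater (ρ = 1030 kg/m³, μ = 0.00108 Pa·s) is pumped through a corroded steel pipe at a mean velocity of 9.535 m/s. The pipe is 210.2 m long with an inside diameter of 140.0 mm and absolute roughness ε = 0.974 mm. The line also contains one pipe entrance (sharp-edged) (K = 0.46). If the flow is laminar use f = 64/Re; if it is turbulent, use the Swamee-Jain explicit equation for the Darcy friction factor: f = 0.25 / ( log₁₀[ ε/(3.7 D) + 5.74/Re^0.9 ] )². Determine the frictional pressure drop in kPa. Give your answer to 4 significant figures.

Reynolds number Re = ρVD/μ = 1030 · 9.535 · 0.14 / 0.00108 = 1.273e+06.
Re > 4000 → turbulent. Relative roughness ε/D = 0.000974/0.14 = 0.00696. Swamee-Jain: f = 0.25/(log₁₀[0.00696/3.7 + 5.74/1.273e+06^0.9])² = 0.25/(log₁₀[0.00188 + 1.84e-05])² = 0.25/(-2.722)² = 0.03375.
Total minor-loss coefficient ΣK = 1·0.46 = 0.46.
ΔP = [f·L/D + ΣK]·(ρV²/2) = [0.03375·210.2/0.14 + 0.46]·(1030·9.535²/2) = [50.68 + 0.46]·4.682e+04 = 2.394e+06 Pa.
ΔP = 2.394e+06 Pa = 2394 kPa.

ΔP ≈ 2394 kPa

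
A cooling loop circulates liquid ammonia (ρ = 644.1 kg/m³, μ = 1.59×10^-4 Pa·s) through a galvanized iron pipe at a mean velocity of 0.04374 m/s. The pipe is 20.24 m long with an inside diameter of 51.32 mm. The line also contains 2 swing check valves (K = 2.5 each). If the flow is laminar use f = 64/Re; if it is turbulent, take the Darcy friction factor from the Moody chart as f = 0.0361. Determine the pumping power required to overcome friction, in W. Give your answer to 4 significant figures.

P ≈ 0.001072 W

Reynolds number Re = ρVD/μ = 644.1 · 0.04374 · 0.05132 / 0.000159 = 9093.
Re > 4000 → turbulent; use the Moody-chart value f = 0.0361.
Total minor-loss coefficient ΣK = 2·2.5 = 5.
ΔP = [f·L/D + ΣK]·(ρV²/2) = [0.0361·20.24/0.05132 + 5]·(644.1·0.04374²/2) = [14.24 + 5]·0.6161 = 11.85 Pa.
Q = V·A = 0.04374·0.002069 = 9.048e-05 m³/s.
Pumping power P = QΔP = 9.048e-05·11.85 = 0.0010724 W = 0.001072 W.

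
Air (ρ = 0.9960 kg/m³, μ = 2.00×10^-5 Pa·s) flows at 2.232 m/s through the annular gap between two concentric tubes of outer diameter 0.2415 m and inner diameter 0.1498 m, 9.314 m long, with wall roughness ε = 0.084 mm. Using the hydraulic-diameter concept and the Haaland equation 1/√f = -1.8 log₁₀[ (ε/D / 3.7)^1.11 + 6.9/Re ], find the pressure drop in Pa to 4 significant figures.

ΔP ≈ 8.041 Pa

Hydraulic diameter D_h = 4A/P = D_o - D_i = 0.2415 - 0.1498 = 0.0917 m.
Re = ρVD_h/μ = 0.996·2.232·0.0917/2e-05 = 1.019e+04.
ε/D_h = 8.4e-05/0.0917 = 0.000916; Haaland gives 1/√f = -1.8 log₁₀[9.93e-05+0.000677] = 5.598, so f = 0.03191.
ΔP = f(L/D_h)(ρV²/2) = 0.03191·9.314/0.0917·2.481 = 8.041 Pa.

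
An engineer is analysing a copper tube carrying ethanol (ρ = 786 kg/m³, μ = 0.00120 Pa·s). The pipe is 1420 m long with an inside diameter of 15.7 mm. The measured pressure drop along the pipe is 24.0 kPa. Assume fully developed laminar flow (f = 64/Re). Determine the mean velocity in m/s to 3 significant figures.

For laminar flow, f = 64/Re with Re = ρVD/μ, so Darcy-Weisbach reduces to ΔP = 32μLV/D². Solving for V: V = ΔP·D²/(32μL) = 2.4e+04·(0.0157)²/(32·0.0012·1420) = 0.1085 m/s.
Check: Re = ρVD/μ = 786·0.1085·0.0157/0.0012 = 1116 < 2300, so the laminar assumption holds.

V ≈ 0.108 m/s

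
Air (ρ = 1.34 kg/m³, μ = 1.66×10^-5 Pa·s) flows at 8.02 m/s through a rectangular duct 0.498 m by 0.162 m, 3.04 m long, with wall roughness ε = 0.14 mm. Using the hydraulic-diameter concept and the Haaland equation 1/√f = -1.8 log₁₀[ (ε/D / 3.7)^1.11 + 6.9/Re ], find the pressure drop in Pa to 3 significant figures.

Hydraulic diameter D_h = 4A/P = 4·(0.498·0.162)/(2·(0.498+0.162)) = 0.3227/1.32 = 0.2445 m.
Re = ρVD_h/μ = 1.34·8.02·0.2445/1.66e-05 = 1.583e+05.
ε/D_h = 0.00014/0.2445 = 0.000573; Haaland gives 1/√f = -1.8 log₁₀[5.9e-05+4.36e-05] = 7.18, so f = 0.0194.
ΔP = f(L/D_h)(ρV²/2) = 0.0194·3.04/0.2445·43.09 = 10.39 Pa.

ΔP ≈ 10.4 Pa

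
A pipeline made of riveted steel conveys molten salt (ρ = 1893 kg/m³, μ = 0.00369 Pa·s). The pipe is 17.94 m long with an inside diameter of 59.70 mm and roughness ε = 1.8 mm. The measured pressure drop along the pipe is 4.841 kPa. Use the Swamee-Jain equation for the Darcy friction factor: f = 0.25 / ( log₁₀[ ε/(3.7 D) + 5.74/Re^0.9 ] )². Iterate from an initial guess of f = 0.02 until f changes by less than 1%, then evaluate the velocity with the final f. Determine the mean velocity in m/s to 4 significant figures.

Rearranging Darcy-Weisbach: V = √(2·ΔP·D/(f·L·ρ)). With ε/D = 0.0018/0.0597 = 0.0302, iterate starting from f = 0.02:
  f = 0.02 → V = √(2·4841·0.0597/(0.02·17.94·1893)) = 0.9225 m/s; Re = ρVD/μ = 2.825e+04; f → 0.05893
  f = 0.05893 → V = 0.5374 m/s; Re = 1.646e+04; f → 0.05993
  f = 0.05993 → V = 0.5329 m/s; Re = 1.632e+04; f → 0.05995
Converged (Δf/f < 1%). With the final f = 0.05995: V = √(2·4841·0.0597/(0.05995·17.94·1893)) = 0.5328 m/s.

V ≈ 0.5328 m/s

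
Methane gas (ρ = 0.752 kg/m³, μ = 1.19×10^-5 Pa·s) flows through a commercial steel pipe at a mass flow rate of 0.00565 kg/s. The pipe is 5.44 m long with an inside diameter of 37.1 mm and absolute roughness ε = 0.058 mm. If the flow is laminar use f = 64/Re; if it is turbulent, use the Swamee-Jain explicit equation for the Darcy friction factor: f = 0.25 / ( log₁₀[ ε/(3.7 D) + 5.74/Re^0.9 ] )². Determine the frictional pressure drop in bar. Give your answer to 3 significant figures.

ΔP ≈ 8.09×10^-4 bar

A = πD²/4 = π(0.0371)²/4 = 0.001081 m²; mean velocity V = ṁ/(ρA) = 0.00565/(0.752 · 0.001081) = 6.95 m/s.
Reynolds number Re = ρVD/μ = 0.752 · 6.95 · 0.0371 / 1.19e-05 = 1.629e+04.
Re > 4000 → turbulent. Relative roughness ε/D = 5.8e-05/0.0371 = 0.00156. Swamee-Jain: f = 0.25/(log₁₀[0.00156/3.7 + 5.74/1.629e+04^0.9])² = 0.25/(log₁₀[0.000423 + 0.000929])² = 0.25/(-2.869)² = 0.03037.
Darcy-Weisbach: ΔP = f(L/D)(ρV²/2) = 0.03037·(5.44/0.0371)·(0.752·6.95²/2) = 0.03037·146.6·18.16 = 80.88 Pa.
ΔP = 80.88 Pa = 8.09×10^-4 bar.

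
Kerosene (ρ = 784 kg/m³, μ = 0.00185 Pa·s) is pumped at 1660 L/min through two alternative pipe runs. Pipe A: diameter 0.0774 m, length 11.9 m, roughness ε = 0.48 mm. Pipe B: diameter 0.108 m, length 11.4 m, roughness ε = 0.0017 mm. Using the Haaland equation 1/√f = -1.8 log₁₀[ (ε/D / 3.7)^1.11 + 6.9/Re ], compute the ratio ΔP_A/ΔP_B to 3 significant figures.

Pipe A: V = Q/A = 0.02767/0.004705 = 5.88 m/s; Re = 1.929e+05; ε/D = 0.0062; Haaland → f = 0.0329; ΔP_A = f(L/D)(ρV²/2) = 6.857e+04 Pa.
Pipe B: V = Q/A = 0.02767/0.009161 = 3.02 m/s; Re = 1.382e+05; ε/D = 1.57e-05; Haaland → f = 0.01675; ΔP_B = f(L/D)(ρV²/2) = 6322 Pa.
ΔP_A/ΔP_B = 6.857e+04/6322 = 10.8.

ΔP_A/ΔP_B ≈ 10.8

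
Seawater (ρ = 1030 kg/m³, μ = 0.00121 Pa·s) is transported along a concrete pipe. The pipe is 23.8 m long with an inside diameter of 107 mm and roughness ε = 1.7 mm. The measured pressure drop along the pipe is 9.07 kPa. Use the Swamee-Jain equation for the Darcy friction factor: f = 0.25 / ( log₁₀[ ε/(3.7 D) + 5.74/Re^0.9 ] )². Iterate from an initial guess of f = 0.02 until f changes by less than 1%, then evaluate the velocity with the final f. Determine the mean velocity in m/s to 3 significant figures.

V ≈ 1.32 m/s

Rearranging Darcy-Weisbach: V = √(2·ΔP·D/(f·L·ρ)). With ε/D = 0.0017/0.107 = 0.0159, iterate starting from f = 0.02:
  f = 0.02 → V = √(2·9070·0.107/(0.02·23.8·1030)) = 1.99 m/s; Re = ρVD/μ = 1.812e+05; f → 0.04502
  f = 0.04502 → V = 1.326 m/s; Re = 1.208e+05; f → 0.0452
Converged (Δf/f < 1%). With the final f = 0.0452: V = √(2·9070·0.107/(0.0452·23.8·1030)) = 1.324 m/s.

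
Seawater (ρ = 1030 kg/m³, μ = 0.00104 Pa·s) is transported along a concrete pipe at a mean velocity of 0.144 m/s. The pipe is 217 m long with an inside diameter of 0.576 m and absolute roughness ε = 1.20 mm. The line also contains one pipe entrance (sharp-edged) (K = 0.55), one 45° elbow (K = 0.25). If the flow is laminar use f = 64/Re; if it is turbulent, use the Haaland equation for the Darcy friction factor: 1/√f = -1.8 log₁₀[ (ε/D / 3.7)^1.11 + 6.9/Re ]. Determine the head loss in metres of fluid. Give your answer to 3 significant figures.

h_f ≈ 0.0110 m

Reynolds number Re = ρVD/μ = 1030 · 0.144 · 0.576 / 0.00104 = 8.215e+04.
Re > 4000 → turbulent. Relative roughness ε/D = 0.0012/0.576 = 0.00208. Haaland: 1/√f = -1.8 log₁₀[(0.00208/3.7)^1.11 + 6.9/8.215e+04] = -1.8 log₁₀[0.000247 + 8.4e-05] = 6.264, so f = 0.02549.
Total minor-loss coefficient ΣK = 1·0.55 + 1·0.25 = 0.8.
ΔP = [f·L/D + ΣK]·(ρV²/2) = [0.02549·217/0.576 + 0.8]·(1030·0.144²/2) = [9.602 + 0.8]·10.68 = 111.1 Pa.
Head loss h_f = ΔP/(ρg) = 111.1/(1030·9.81) = 0.0110 m.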